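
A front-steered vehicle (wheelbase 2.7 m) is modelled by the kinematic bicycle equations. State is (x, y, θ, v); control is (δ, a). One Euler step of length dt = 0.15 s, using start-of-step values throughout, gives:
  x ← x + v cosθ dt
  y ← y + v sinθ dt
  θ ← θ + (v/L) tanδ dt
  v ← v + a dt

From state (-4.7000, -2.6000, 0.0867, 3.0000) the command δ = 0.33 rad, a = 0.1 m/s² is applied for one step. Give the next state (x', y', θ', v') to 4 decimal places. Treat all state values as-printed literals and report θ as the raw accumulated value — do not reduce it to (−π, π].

x' = -4.7000 + 3.0000·cos(0.0867)·0.15 = -4.2517
y' = -2.6000 + 3.0000·sin(0.0867)·0.15 = -2.5610
θ' = 0.0867 + (3.0000/2.7)·tan(0.33)·0.15 = 0.1438
v' = 3.0000 + 0.1000·0.15 = 3.0150

(-4.2517, -2.5610, 0.1438, 3.0150)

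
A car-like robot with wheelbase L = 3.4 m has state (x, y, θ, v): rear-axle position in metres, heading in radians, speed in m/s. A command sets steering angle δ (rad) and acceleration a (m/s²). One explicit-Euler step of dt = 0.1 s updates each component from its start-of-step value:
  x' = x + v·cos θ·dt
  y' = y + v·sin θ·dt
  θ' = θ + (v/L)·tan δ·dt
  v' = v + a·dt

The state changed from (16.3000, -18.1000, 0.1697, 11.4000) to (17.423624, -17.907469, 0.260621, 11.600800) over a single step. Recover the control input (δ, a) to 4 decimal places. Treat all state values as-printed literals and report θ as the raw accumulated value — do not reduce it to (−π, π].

δ = 0.2648, a = 2.0080

a = (v'−v)/dt = (0.200800)/0.1 = 2.0080
Δθ = θ'−θ = 0.090921;  (v·dt/L) = 11.4000·0.1/3.4 = 0.335294
tan δ = Δθ·L/(v·dt) = 0.271168  →  δ = 0.2648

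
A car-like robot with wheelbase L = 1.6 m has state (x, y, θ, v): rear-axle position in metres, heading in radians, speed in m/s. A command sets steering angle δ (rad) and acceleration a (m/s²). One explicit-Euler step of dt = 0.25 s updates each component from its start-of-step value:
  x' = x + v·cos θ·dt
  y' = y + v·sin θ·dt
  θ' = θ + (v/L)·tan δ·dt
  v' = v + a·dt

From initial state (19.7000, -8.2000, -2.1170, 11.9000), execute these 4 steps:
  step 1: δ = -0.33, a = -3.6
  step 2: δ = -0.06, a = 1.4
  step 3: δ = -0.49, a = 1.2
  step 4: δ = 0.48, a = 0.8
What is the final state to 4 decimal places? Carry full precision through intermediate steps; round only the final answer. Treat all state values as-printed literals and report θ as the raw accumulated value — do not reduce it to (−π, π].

after step 1 (δ=-0.33, a=-3.6): (18.154645, -10.742145, -2.753882, 11.000000)
after step 2 (δ=-0.06, a=1.4): (15.608758, -11.781837, -2.857131, 11.350000)
after step 3 (δ=-0.49, a=1.2): (12.885289, -12.578155, -3.803062, 11.650000)
after step 4 (δ=0.48, a=0.8): (10.587062, -10.789075, -2.855387, 11.850000)

(10.5871, -10.7891, -2.8554, 11.8500)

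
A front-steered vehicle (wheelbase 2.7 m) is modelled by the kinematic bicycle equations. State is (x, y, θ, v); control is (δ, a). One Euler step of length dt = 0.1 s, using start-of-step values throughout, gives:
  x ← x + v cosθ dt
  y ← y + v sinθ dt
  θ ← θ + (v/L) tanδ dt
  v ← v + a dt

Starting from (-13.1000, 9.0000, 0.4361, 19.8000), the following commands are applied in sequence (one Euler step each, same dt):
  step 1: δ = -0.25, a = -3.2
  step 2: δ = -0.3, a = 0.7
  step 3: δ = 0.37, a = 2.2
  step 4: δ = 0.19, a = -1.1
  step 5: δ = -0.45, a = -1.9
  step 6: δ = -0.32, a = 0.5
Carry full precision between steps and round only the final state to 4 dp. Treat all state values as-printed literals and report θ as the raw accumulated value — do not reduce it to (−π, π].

(-1.8674, 11.9991, -0.1434, 19.5200)

after step 1 (δ=-0.25, a=-3.2): (-11.305316, 9.836367, 0.248849, 19.480000)
after step 2 (δ=-0.3, a=0.7): (-9.417321, 10.316138, 0.025669, 19.550000)
after step 3 (δ=0.37, a=2.2): (-7.462966, 10.366315, 0.306511, 19.770000)
after step 4 (δ=0.19, a=-1.1): (-5.578109, 10.962842, 0.447331, 19.660000)
after step 5 (δ=-0.45, a=-1.9): (-3.805554, 11.813258, 0.095596, 19.470000)
after step 6 (δ=-0.32, a=0.5): (-1.867444, 11.999099, -0.143373, 19.520000)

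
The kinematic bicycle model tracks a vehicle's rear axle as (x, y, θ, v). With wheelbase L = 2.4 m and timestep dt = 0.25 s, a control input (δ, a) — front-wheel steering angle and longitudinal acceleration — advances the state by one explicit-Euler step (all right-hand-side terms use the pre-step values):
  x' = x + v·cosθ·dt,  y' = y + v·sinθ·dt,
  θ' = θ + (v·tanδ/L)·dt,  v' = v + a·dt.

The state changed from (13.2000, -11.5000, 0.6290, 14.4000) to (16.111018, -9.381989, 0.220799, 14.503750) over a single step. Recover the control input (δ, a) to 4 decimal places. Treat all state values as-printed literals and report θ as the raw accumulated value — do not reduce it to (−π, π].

δ = -0.2657, a = 0.4150

a = (v'−v)/dt = (0.103750)/0.25 = 0.4150
Δθ = θ'−θ = -0.408201;  (v·dt/L) = 14.4000·0.25/2.4 = 1.500000
tan δ = Δθ·L/(v·dt) = -0.272134  →  δ = -0.2657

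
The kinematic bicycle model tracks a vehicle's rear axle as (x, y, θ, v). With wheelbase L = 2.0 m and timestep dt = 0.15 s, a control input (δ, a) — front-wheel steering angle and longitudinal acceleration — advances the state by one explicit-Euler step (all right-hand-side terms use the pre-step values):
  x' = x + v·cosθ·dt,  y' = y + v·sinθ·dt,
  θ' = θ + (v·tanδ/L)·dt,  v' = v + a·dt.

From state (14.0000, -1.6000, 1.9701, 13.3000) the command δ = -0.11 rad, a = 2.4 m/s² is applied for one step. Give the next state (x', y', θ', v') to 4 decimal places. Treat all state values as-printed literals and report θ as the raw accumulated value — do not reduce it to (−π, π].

x' = 14.0000 + 13.3000·cos(1.9701)·0.15 = 13.2244
y' = -1.6000 + 13.3000·sin(1.9701)·0.15 = 0.2381
θ' = 1.9701 + (13.3000/2.0)·tan(-0.11)·0.15 = 1.8599
v' = 13.3000 + 2.4000·0.15 = 13.6600

(13.2244, 0.2381, 1.8599, 13.6600)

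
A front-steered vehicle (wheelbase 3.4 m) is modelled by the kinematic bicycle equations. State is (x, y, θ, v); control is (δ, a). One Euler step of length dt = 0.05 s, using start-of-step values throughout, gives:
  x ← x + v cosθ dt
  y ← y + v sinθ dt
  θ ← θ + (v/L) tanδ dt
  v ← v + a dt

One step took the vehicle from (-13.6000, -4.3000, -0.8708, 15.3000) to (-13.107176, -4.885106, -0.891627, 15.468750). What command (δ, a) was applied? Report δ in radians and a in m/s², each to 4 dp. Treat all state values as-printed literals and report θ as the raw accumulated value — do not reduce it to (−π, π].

a = (v'−v)/dt = (0.168750)/0.05 = 3.3750
Δθ = θ'−θ = -0.020827;  (v·dt/L) = 15.3000·0.05/3.4 = 0.225000
tan δ = Δθ·L/(v·dt) = -0.092564  →  δ = -0.0923

δ = -0.0923, a = 3.3750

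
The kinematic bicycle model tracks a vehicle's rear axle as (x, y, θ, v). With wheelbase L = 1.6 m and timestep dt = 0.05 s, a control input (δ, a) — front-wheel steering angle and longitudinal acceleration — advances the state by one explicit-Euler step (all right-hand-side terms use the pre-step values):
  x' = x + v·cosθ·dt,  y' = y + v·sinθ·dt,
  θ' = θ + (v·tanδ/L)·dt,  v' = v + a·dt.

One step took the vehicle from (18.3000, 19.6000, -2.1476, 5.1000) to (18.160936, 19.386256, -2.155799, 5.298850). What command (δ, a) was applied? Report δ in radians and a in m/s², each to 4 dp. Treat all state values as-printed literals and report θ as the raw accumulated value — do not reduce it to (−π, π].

δ = -0.0514, a = 3.9770

a = (v'−v)/dt = (0.198850)/0.05 = 3.9770
Δθ = θ'−θ = -0.008199;  (v·dt/L) = 5.1000·0.05/1.6 = 0.159375
tan δ = Δθ·L/(v·dt) = -0.051445  →  δ = -0.0514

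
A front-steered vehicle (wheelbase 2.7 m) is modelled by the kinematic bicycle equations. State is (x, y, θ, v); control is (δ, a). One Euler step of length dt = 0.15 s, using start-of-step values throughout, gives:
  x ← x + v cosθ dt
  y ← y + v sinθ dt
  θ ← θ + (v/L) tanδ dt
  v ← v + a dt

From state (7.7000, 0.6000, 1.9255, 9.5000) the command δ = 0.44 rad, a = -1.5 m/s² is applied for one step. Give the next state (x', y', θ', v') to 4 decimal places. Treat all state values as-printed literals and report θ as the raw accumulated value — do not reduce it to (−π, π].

x' = 7.7000 + 9.5000·cos(1.9255)·0.15 = 7.2051
y' = 0.6000 + 9.5000·sin(1.9255)·0.15 = 1.9363
θ' = 1.9255 + (9.5000/2.7)·tan(0.44)·0.15 = 2.1740
v' = 9.5000 − 1.5000·0.15 = 9.2750

(7.2051, 1.9363, 2.1740, 9.2750)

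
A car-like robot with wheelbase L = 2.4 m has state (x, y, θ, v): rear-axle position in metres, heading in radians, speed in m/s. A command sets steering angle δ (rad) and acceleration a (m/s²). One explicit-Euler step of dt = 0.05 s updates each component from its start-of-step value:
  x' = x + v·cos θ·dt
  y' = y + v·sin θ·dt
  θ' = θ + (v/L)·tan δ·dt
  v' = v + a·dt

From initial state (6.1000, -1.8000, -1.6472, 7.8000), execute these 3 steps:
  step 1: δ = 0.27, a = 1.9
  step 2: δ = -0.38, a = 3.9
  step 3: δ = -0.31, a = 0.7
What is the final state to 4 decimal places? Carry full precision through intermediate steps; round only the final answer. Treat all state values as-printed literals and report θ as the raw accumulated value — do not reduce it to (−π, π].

(6.0186, -2.9860, -1.7219, 8.1250)

after step 1 (δ=0.27, a=1.9): (6.070232, -2.188862, -1.602227, 7.895000)
after step 2 (δ=-0.38, a=3.9): (6.057826, -2.583417, -1.667922, 8.090000)
after step 3 (δ=-0.31, a=0.7): (6.018601, -2.986011, -1.721910, 8.125000)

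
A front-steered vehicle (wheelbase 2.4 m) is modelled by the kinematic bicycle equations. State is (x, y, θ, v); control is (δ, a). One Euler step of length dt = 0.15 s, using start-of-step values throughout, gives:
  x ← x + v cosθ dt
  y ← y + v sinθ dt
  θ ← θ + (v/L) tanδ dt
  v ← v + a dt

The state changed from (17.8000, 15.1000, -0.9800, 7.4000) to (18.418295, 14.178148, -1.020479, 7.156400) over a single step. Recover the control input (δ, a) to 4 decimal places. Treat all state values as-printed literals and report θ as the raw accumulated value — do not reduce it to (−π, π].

a = (v'−v)/dt = (-0.243600)/0.15 = -1.6240
Δθ = θ'−θ = -0.040479;  (v·dt/L) = 7.4000·0.15/2.4 = 0.462500
tan δ = Δθ·L/(v·dt) = -0.087522  →  δ = -0.0873

δ = -0.0873, a = -1.6240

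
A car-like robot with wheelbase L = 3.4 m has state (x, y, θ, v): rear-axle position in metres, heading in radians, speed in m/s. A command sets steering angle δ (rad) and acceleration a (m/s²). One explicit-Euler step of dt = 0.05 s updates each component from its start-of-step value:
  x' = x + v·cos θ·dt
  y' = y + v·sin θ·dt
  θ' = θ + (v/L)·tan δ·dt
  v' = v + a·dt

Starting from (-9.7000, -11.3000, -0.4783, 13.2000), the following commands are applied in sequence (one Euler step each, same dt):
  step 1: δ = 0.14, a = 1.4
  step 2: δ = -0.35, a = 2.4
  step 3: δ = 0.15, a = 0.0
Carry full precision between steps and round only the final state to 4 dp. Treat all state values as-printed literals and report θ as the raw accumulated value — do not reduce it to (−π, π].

(-7.9366, -12.2269, -0.4924, 13.3900)

after step 1 (δ=0.14, a=1.4): (-9.114066, -11.603779, -0.450945, 13.270000)
after step 2 (δ=-0.35, a=2.4): (-8.516892, -11.892942, -0.522179, 13.390000)
after step 3 (δ=0.15, a=0.0): (-7.936614, -12.226869, -0.492419, 13.390000)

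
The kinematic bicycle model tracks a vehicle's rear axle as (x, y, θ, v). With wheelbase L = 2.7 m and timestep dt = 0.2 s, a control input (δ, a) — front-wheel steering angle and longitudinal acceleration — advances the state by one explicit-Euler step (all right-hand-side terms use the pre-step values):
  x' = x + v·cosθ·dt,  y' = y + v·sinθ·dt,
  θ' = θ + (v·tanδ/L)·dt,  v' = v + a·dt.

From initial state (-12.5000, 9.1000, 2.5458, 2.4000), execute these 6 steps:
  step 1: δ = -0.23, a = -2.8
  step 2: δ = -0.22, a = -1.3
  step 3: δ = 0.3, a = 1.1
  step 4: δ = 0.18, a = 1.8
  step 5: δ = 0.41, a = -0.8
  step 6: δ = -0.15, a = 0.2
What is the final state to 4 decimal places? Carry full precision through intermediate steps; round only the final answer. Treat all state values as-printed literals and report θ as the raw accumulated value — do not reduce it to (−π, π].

after step 1 (δ=-0.23, a=-2.8): (-12.897298, 9.369359, 2.504175, 1.840000)
after step 2 (δ=-0.22, a=-1.3): (-13.193036, 9.588364, 2.473696, 1.580000)
after step 3 (δ=0.3, a=1.1): (-13.441135, 9.784074, 2.509900, 1.800000)
after step 4 (δ=0.18, a=1.8): (-13.731666, 9.996659, 2.534162, 2.160000)
after step 5 (δ=0.41, a=-0.8): (-14.086389, 10.243227, 2.603703, 2.000000)
after step 6 (δ=-0.15, a=0.2): (-14.429905, 10.448156, 2.581313, 2.040000)

(-14.4299, 10.4482, 2.5813, 2.0400)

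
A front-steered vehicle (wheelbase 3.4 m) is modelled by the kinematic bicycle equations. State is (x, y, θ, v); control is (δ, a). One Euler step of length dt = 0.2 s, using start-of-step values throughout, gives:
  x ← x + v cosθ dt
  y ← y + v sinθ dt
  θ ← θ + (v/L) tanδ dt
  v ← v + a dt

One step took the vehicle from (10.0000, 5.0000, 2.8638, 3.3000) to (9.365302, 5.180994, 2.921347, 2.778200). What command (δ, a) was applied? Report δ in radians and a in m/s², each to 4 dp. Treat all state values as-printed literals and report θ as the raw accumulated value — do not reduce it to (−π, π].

δ = 0.2882, a = -2.6090

a = (v'−v)/dt = (-0.521800)/0.2 = -2.6090
Δθ = θ'−θ = 0.057547;  (v·dt/L) = 3.3000·0.2/3.4 = 0.194118
tan δ = Δθ·L/(v·dt) = 0.296454  →  δ = 0.2882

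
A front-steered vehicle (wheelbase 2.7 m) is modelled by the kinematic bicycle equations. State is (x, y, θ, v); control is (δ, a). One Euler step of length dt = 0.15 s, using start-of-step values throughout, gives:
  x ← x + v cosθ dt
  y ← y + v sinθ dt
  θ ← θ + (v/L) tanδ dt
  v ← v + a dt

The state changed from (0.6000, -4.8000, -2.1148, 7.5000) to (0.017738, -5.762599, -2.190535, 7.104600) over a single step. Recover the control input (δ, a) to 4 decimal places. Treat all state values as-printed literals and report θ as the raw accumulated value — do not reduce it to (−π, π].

δ = -0.1798, a = -2.6360

a = (v'−v)/dt = (-0.395400)/0.15 = -2.6360
Δθ = θ'−θ = -0.075735;  (v·dt/L) = 7.5000·0.15/2.7 = 0.416667
tan δ = Δθ·L/(v·dt) = -0.181764  →  δ = -0.1798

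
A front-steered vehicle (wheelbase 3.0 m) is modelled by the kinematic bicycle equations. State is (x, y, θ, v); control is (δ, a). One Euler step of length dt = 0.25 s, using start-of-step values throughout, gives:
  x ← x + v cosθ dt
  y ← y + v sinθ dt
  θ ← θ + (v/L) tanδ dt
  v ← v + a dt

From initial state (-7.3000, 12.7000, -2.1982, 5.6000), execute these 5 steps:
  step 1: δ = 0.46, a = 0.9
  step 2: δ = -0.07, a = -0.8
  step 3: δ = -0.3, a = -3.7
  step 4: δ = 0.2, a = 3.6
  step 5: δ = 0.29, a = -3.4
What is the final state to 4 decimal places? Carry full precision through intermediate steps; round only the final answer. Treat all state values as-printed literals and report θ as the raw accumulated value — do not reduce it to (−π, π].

after step 1 (δ=0.46, a=0.9): (-8.121863, 11.566624, -1.966991, 5.825000)
after step 2 (δ=-0.07, a=-0.8): (-8.683845, 10.223180, -2.001025, 5.625000)
after step 3 (δ=-0.3, a=-3.7): (-9.270362, 8.945081, -2.146027, 4.700000)
after step 4 (δ=0.2, a=3.6): (-9.909595, 7.959178, -2.066632, 5.600000)
after step 5 (δ=0.29, a=-3.4): (-10.575668, 6.727778, -1.927373, 4.750000)

(-10.5757, 6.7278, -1.9274, 4.7500)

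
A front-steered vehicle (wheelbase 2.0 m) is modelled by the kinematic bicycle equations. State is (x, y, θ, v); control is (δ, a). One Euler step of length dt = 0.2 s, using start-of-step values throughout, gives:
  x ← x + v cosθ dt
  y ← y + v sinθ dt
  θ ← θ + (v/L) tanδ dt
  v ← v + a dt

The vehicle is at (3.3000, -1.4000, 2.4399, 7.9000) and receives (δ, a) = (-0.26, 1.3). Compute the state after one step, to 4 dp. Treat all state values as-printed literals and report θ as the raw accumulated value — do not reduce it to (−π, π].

(2.0933, -0.3801, 2.2297, 8.1600)

x' = 3.3000 + 7.9000·cos(2.4399)·0.2 = 2.0933
y' = -1.4000 + 7.9000·sin(2.4399)·0.2 = -0.3801
θ' = 2.4399 + (7.9000/2.0)·tan(-0.26)·0.2 = 2.2297
v' = 7.9000 + 1.3000·0.2 = 8.1600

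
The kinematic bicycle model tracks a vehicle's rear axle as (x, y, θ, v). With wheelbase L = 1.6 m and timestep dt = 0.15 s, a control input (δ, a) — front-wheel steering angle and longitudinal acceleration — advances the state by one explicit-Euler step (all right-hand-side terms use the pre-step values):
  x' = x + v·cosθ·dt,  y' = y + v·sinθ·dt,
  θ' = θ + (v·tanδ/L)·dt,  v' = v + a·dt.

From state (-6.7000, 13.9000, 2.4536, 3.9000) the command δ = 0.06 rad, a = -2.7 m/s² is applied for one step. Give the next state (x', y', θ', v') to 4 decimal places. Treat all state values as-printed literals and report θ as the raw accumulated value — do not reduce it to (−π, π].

x' = -6.7000 + 3.9000·cos(2.4536)·0.15 = -7.1519
y' = 13.9000 + 3.9000·sin(2.4536)·0.15 = 14.2715
θ' = 2.4536 + (3.9000/1.6)·tan(0.06)·0.15 = 2.4756
v' = 3.9000 − 2.7000·0.15 = 3.4950

(-7.1519, 14.2715, 2.4756, 3.4950)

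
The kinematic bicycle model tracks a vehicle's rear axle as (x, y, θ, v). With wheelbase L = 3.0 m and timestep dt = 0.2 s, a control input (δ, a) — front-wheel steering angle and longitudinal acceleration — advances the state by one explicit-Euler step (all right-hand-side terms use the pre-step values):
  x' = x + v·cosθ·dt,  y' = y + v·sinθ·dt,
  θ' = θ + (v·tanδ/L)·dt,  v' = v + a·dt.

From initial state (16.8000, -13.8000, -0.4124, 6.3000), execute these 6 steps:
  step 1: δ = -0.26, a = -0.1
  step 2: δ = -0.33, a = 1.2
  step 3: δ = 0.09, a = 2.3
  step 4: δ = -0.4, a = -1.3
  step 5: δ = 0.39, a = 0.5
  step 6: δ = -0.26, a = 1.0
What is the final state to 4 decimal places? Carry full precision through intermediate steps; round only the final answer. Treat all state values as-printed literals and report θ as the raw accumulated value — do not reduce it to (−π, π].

(23.2005, -18.3642, -0.7618, 7.0200)

after step 1 (δ=-0.26, a=-0.1): (17.954364, -14.305020, -0.524129, 6.280000)
after step 2 (δ=-0.33, a=1.2): (19.041758, -14.933596, -0.667533, 6.520000)
after step 3 (δ=0.09, a=2.3): (20.065856, -15.740838, -0.628307, 6.980000)
after step 4 (δ=-0.4, a=-1.3): (21.195254, -16.561373, -0.825047, 6.720000)
after step 5 (δ=0.39, a=0.5): (22.107188, -17.548648, -0.640894, 6.820000)
after step 6 (δ=-0.26, a=1.0): (23.200518, -18.364200, -0.761845, 7.020000)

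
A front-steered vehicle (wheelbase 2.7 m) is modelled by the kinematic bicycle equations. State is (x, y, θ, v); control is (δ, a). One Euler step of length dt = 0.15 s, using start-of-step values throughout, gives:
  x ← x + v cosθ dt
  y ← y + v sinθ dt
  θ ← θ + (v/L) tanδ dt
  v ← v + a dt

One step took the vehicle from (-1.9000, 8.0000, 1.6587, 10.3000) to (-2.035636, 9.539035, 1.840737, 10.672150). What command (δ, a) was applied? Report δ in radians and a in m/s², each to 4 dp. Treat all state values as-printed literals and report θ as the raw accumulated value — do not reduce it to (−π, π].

a = (v'−v)/dt = (0.372150)/0.15 = 2.4810
Δθ = θ'−θ = 0.182037;  (v·dt/L) = 10.3000·0.15/2.7 = 0.572222
tan δ = Δθ·L/(v·dt) = 0.318123  →  δ = 0.3080

δ = 0.3080, a = 2.4810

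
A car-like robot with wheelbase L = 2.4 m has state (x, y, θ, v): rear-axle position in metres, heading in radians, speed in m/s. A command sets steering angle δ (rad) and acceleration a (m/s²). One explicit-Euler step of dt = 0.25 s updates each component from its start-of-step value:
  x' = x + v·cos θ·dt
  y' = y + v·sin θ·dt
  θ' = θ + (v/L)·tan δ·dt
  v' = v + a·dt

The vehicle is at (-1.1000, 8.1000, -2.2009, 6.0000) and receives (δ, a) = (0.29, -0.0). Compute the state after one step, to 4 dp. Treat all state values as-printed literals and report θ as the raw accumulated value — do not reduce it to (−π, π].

x' = -1.1000 + 6.0000·cos(-2.2009)·0.25 = -1.9838
y' = 8.1000 + 6.0000·sin(-2.2009)·0.25 = 6.8881
θ' = -2.2009 + (6.0000/2.4)·tan(0.29)·0.25 = -2.0144
v' = 6.0000 + 0.0000·0.25 = 6.0000

(-1.9838, 6.8881, -2.0144, 6.0000)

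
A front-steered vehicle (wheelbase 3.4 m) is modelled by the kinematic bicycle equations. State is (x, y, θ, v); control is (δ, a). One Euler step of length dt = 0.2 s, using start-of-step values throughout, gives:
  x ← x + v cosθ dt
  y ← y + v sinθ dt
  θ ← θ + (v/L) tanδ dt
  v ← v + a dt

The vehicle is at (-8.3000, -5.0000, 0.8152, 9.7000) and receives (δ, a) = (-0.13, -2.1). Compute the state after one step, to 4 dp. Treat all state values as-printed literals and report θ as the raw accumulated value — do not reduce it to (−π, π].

(-6.9697, -3.5879, 0.7406, 9.2800)

x' = -8.3000 + 9.7000·cos(0.8152)·0.2 = -6.9697
y' = -5.0000 + 9.7000·sin(0.8152)·0.2 = -3.5879
θ' = 0.8152 + (9.7000/3.4)·tan(-0.13)·0.2 = 0.7406
v' = 9.7000 − 2.1000·0.2 = 9.2800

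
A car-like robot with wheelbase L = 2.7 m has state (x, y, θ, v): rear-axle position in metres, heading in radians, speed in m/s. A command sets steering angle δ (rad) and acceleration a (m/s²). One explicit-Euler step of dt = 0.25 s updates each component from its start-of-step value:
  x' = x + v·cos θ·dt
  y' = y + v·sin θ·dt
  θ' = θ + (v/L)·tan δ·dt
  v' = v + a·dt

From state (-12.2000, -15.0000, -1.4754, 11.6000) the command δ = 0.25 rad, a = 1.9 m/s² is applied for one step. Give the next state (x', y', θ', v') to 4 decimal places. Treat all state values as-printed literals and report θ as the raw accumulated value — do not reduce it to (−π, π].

(-11.9238, -17.8868, -1.2011, 12.0750)

x' = -12.2000 + 11.6000·cos(-1.4754)·0.25 = -11.9238
y' = -15.0000 + 11.6000·sin(-1.4754)·0.25 = -17.8868
θ' = -1.4754 + (11.6000/2.7)·tan(0.25)·0.25 = -1.2011
v' = 11.6000 + 1.9000·0.25 = 12.0750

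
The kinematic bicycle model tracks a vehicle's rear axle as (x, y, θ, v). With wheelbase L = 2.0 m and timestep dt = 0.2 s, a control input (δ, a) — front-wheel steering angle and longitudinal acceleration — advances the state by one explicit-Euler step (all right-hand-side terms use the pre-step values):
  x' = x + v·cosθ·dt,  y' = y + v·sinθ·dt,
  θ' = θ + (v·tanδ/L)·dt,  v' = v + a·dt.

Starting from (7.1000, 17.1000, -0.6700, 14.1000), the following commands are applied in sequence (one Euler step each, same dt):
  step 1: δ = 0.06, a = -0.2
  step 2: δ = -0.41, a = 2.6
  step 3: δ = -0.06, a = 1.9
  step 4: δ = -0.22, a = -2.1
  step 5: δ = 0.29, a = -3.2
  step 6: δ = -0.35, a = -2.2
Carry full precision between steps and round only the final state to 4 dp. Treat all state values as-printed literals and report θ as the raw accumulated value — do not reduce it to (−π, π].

(14.4756, 2.7316, -1.6920, 13.4600)

after step 1 (δ=0.06, a=-0.2): (9.310377, 15.348820, -0.585298, 14.060000)
after step 2 (δ=-0.41, a=2.6): (11.654312, 13.795336, -1.196390, 14.580000)
after step 3 (δ=-0.06, a=1.9): (12.720752, 11.081342, -1.283975, 14.960000)
after step 4 (δ=-0.22, a=-2.1): (13.567204, 8.211571, -1.618510, 14.540000)
after step 5 (δ=0.29, a=-3.2): (13.428506, 5.306881, -1.184617, 13.900000)
after step 6 (δ=-0.35, a=-2.2): (14.475597, 2.731614, -1.692007, 13.460000)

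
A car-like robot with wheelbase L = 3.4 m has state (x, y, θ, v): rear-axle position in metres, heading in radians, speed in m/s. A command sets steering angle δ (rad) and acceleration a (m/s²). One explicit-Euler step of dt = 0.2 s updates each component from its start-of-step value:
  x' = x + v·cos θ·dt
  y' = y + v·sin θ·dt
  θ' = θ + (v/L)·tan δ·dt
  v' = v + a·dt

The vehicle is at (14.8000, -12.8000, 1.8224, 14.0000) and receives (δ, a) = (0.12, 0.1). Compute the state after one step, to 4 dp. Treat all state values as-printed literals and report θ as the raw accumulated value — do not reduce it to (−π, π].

(14.1029, -10.0882, 1.9217, 14.0200)

x' = 14.8000 + 14.0000·cos(1.8224)·0.2 = 14.1029
y' = -12.8000 + 14.0000·sin(1.8224)·0.2 = -10.0882
θ' = 1.8224 + (14.0000/3.4)·tan(0.12)·0.2 = 1.9217
v' = 14.0000 + 0.1000·0.2 = 14.0200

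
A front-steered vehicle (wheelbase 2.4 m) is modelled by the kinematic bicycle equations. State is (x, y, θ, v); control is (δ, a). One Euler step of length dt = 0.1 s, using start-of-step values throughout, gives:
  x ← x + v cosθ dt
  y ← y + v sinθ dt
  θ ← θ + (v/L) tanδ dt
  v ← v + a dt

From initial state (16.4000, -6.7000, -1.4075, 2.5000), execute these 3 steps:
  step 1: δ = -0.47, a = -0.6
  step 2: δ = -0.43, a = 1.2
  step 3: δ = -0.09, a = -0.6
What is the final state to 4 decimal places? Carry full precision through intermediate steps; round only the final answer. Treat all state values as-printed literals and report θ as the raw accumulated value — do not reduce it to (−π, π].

(16.4838, -7.4447, -1.5167, 2.5000)

after step 1 (δ=-0.47, a=-0.6): (16.440643, -6.946674, -1.460413, 2.440000)
after step 2 (δ=-0.43, a=1.2): (16.467522, -7.189189, -1.507040, 2.560000)
after step 3 (δ=-0.09, a=-0.6): (16.483832, -7.444669, -1.516666, 2.500000)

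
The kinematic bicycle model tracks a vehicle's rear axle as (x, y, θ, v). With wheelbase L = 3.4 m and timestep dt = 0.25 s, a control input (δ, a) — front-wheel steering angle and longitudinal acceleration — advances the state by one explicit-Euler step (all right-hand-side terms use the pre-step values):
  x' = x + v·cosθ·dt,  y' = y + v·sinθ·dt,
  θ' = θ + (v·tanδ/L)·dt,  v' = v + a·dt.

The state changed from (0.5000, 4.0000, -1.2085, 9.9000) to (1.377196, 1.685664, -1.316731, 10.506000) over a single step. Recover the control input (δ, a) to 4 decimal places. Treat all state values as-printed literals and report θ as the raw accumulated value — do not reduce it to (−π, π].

a = (v'−v)/dt = (0.606000)/0.25 = 2.4240
Δθ = θ'−θ = -0.108231;  (v·dt/L) = 9.9000·0.25/3.4 = 0.727941
tan δ = Δθ·L/(v·dt) = -0.148681  →  δ = -0.1476

δ = -0.1476, a = 2.4240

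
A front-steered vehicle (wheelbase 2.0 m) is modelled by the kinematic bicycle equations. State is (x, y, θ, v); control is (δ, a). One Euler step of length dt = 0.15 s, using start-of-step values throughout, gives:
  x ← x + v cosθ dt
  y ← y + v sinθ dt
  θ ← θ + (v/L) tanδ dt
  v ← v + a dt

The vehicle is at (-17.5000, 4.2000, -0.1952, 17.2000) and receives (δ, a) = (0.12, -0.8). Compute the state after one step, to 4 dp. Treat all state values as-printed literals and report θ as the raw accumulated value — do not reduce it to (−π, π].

x' = -17.5000 + 17.2000·cos(-0.1952)·0.15 = -14.9690
y' = 4.2000 + 17.2000·sin(-0.1952)·0.15 = 3.6996
θ' = -0.1952 + (17.2000/2.0)·tan(0.12)·0.15 = -0.0397
v' = 17.2000 − 0.8000·0.15 = 17.0800

(-14.9690, 3.6996, -0.0397, 17.0800)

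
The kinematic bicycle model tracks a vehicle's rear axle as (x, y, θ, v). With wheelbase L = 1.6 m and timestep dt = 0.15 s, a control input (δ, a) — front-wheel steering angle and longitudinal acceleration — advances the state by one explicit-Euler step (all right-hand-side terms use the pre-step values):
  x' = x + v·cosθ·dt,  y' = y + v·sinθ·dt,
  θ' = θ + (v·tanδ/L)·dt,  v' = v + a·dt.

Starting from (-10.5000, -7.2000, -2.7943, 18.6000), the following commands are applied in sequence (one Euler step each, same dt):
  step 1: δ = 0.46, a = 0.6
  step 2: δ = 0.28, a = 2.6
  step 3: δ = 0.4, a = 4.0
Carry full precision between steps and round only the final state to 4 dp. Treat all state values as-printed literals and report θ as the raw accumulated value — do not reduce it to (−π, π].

(-13.6984, -13.6061, -0.6702, 19.6800)

after step 1 (δ=0.46, a=0.6): (-13.123430, -8.149586, -1.930361, 18.690000)
after step 2 (δ=0.28, a=2.6): (-14.109889, -10.773802, -1.426512, 19.080000)
after step 3 (δ=0.4, a=4.0): (-13.698379, -13.606063, -0.670241, 19.680000)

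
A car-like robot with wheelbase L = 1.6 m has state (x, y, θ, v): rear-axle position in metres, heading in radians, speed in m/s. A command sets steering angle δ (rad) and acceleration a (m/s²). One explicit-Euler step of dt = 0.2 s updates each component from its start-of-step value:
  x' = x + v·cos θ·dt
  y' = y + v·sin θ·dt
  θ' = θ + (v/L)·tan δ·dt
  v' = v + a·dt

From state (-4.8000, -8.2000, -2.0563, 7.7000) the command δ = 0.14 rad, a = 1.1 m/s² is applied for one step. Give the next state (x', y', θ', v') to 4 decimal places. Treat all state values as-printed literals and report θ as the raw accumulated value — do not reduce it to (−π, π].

(-5.5186, -9.5620, -1.9207, 7.9200)

x' = -4.8000 + 7.7000·cos(-2.0563)·0.2 = -5.5186
y' = -8.2000 + 7.7000·sin(-2.0563)·0.2 = -9.5620
θ' = -2.0563 + (7.7000/1.6)·tan(0.14)·0.2 = -1.9207
v' = 7.7000 + 1.1000·0.2 = 7.9200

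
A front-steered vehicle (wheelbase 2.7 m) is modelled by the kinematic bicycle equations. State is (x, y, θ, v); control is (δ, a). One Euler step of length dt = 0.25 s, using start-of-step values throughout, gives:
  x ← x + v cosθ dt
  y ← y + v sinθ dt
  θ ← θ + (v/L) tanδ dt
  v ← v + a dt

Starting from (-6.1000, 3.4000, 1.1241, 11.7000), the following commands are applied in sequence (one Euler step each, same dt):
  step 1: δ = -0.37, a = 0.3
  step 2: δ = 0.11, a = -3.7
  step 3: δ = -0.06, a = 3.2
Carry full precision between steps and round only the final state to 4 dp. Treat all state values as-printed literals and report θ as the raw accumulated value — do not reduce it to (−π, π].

(-0.7505, 9.9344, 0.7640, 11.6500)

after step 1 (δ=-0.37, a=0.3): (-4.836434, 6.037997, 0.703915, 11.775000)
after step 2 (δ=0.11, a=-3.7): (-2.592371, 7.943212, 0.824332, 10.850000)
after step 3 (δ=-0.06, a=3.2): (-0.750454, 9.934442, 0.763981, 11.650000)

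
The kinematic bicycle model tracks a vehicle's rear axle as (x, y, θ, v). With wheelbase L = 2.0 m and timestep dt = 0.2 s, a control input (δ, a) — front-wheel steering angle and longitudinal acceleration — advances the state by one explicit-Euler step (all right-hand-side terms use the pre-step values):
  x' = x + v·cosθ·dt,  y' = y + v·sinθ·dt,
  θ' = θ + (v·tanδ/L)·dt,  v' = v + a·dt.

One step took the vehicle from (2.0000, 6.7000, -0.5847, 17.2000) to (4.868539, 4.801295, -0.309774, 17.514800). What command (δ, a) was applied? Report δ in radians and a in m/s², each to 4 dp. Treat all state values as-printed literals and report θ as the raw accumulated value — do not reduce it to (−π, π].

δ = 0.1585, a = 1.5740

a = (v'−v)/dt = (0.314800)/0.2 = 1.5740
Δθ = θ'−θ = 0.274926;  (v·dt/L) = 17.2000·0.2/2.0 = 1.720000
tan δ = Δθ·L/(v·dt) = 0.159841  →  δ = 0.1585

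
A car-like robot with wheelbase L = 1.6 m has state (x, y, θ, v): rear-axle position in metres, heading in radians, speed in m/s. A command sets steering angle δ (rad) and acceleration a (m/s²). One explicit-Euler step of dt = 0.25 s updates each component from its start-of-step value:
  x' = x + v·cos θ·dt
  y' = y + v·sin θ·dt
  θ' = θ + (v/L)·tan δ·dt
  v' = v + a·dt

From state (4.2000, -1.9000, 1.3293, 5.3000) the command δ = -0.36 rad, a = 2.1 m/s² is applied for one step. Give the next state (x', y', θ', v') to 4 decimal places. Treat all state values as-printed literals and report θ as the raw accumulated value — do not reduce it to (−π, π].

x' = 4.2000 + 5.3000·cos(1.3293)·0.25 = 4.5169
y' = -1.9000 + 5.3000·sin(1.3293)·0.25 = -0.6134
θ' = 1.3293 + (5.3000/1.6)·tan(-0.36)·0.25 = 1.0176
v' = 5.3000 + 2.1000·0.25 = 5.8250

(4.5169, -0.6134, 1.0176, 5.8250)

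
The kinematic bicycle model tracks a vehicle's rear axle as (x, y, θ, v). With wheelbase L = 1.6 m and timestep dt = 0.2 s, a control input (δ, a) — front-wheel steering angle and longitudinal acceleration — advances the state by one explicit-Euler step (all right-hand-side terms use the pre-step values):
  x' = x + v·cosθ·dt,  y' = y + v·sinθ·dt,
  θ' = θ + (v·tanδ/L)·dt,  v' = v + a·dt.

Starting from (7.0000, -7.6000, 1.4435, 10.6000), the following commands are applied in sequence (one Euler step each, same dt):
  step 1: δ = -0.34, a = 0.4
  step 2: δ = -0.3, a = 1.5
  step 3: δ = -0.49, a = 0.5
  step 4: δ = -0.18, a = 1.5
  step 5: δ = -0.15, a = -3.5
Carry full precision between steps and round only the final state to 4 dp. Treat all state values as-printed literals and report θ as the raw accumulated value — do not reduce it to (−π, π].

(14.5866, -3.8677, -0.6373, 10.6800)

after step 1 (δ=-0.34, a=0.4): (7.269140, -5.497153, 0.974799, 10.680000)
after step 2 (δ=-0.3, a=1.5): (8.468151, -3.729424, 0.561835, 10.980000)
after step 3 (δ=-0.49, a=0.5): (10.326580, -2.559527, -0.170240, 11.080000)
after step 4 (δ=-0.18, a=1.5): (12.510545, -2.934960, -0.422268, 11.380000)
after step 5 (δ=-0.15, a=-3.5): (14.586625, -3.867735, -0.637258, 10.680000)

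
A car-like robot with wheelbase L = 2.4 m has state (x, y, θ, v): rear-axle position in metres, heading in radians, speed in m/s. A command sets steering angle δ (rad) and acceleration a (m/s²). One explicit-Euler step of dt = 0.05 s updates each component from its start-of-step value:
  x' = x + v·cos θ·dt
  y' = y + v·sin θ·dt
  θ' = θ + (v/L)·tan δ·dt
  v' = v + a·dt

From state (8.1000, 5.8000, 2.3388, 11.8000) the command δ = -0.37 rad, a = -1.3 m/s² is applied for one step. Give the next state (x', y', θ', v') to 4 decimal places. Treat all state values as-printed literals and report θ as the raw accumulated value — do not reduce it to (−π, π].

(7.6901, 6.2244, 2.2435, 11.7350)

x' = 8.1000 + 11.8000·cos(2.3388)·0.05 = 7.6901
y' = 5.8000 + 11.8000·sin(2.3388)·0.05 = 6.2244
θ' = 2.3388 + (11.8000/2.4)·tan(-0.37)·0.05 = 2.2435
v' = 11.8000 − 1.3000·0.05 = 11.7350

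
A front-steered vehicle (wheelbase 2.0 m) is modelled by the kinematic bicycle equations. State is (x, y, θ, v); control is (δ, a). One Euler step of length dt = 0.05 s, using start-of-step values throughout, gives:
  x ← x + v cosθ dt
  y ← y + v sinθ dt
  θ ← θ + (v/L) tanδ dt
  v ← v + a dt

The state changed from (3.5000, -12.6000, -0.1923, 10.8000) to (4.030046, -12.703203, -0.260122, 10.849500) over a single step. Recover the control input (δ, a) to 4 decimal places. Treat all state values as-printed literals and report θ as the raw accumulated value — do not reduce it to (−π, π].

δ = -0.2461, a = 0.9900

a = (v'−v)/dt = (0.049500)/0.05 = 0.9900
Δθ = θ'−θ = -0.067822;  (v·dt/L) = 10.8000·0.05/2.0 = 0.270000
tan δ = Δθ·L/(v·dt) = -0.251193  →  δ = -0.2461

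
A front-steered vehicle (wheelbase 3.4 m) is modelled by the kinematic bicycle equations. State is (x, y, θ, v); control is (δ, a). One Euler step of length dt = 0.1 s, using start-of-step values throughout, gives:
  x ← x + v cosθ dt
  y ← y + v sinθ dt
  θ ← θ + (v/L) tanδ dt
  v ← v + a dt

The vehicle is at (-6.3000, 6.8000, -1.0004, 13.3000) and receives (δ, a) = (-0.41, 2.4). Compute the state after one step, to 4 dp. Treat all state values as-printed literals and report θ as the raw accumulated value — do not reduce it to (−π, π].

(-5.5818, 5.6806, -1.1704, 13.5400)

x' = -6.3000 + 13.3000·cos(-1.0004)·0.1 = -5.5818
y' = 6.8000 + 13.3000·sin(-1.0004)·0.1 = 5.6806
θ' = -1.0004 + (13.3000/3.4)·tan(-0.41)·0.1 = -1.1704
v' = 13.3000 + 2.4000·0.1 = 13.5400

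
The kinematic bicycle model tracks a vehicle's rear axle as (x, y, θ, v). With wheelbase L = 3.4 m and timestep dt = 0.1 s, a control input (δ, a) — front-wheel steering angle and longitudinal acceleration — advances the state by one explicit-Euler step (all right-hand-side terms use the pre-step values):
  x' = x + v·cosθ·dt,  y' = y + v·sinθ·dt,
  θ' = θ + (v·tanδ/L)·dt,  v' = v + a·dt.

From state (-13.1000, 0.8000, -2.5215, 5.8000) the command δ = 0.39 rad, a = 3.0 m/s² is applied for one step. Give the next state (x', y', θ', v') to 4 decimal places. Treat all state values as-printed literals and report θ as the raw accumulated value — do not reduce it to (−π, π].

(-13.5720, 0.4630, -2.4514, 6.1000)

x' = -13.1000 + 5.8000·cos(-2.5215)·0.1 = -13.5720
y' = 0.8000 + 5.8000·sin(-2.5215)·0.1 = 0.4630
θ' = -2.5215 + (5.8000/3.4)·tan(0.39)·0.1 = -2.4514
v' = 5.8000 + 3.0000·0.1 = 6.1000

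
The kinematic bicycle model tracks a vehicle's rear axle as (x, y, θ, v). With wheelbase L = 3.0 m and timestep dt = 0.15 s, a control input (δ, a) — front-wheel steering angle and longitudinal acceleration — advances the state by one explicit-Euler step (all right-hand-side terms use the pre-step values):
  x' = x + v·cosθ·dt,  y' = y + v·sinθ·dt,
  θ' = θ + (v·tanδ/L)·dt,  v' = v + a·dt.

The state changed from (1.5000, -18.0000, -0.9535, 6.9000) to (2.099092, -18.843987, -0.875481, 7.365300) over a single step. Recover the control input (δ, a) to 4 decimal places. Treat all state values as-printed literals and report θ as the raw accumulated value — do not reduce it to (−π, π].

δ = 0.2224, a = 3.1020

a = (v'−v)/dt = (0.465300)/0.15 = 3.1020
Δθ = θ'−θ = 0.078019;  (v·dt/L) = 6.9000·0.15/3.0 = 0.345000
tan δ = Δθ·L/(v·dt) = 0.226142  →  δ = 0.2224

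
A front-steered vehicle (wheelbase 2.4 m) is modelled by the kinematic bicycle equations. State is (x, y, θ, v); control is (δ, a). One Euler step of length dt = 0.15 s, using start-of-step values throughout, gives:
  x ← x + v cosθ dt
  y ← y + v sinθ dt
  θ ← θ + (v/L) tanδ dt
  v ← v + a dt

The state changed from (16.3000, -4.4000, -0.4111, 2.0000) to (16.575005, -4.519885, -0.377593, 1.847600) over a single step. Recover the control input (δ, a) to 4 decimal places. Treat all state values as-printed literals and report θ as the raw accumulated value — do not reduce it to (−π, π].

a = (v'−v)/dt = (-0.152400)/0.15 = -1.0160
Δθ = θ'−θ = 0.033507;  (v·dt/L) = 2.0000·0.15/2.4 = 0.125000
tan δ = Δθ·L/(v·dt) = 0.268056  →  δ = 0.2619

δ = 0.2619, a = -1.0160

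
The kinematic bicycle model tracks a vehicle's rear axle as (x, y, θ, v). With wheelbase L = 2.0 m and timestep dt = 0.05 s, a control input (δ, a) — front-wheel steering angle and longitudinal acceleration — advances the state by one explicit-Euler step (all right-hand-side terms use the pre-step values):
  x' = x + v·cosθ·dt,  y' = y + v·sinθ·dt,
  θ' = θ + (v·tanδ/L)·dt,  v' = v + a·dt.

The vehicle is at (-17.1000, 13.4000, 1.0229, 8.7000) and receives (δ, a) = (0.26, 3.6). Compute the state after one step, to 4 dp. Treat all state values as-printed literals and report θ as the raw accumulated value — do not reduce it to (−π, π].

(-16.8734, 13.7713, 1.0808, 8.8800)

x' = -17.1000 + 8.7000·cos(1.0229)·0.05 = -16.8734
y' = 13.4000 + 8.7000·sin(1.0229)·0.05 = 13.7713
θ' = 1.0229 + (8.7000/2.0)·tan(0.26)·0.05 = 1.0808
v' = 8.7000 + 3.6000·0.05 = 8.8800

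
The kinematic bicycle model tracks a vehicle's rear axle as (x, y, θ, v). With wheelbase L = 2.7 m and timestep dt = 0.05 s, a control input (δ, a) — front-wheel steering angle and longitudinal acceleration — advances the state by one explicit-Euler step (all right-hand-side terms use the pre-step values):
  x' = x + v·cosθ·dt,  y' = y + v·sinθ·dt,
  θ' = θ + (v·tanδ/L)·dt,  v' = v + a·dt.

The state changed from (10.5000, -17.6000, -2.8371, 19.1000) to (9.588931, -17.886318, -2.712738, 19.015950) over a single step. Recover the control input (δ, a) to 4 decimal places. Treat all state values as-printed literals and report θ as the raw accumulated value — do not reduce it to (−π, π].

δ = 0.3381, a = -1.6810

a = (v'−v)/dt = (-0.084050)/0.05 = -1.6810
Δθ = θ'−θ = 0.124362;  (v·dt/L) = 19.1000·0.05/2.7 = 0.353704
tan δ = Δθ·L/(v·dt) = 0.351599  →  δ = 0.3381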